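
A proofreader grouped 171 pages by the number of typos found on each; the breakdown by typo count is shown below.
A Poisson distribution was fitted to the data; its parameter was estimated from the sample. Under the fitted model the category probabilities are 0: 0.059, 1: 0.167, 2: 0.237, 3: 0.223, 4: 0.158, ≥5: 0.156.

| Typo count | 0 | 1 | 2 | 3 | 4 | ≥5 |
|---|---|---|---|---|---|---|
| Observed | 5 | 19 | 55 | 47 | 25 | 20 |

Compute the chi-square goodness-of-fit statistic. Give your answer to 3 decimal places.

Expected counts E_i = n·p_i: 171×0.059 = 10.089, 171×0.167 = 28.557, 171×0.237 = 40.527, 171×0.223 = 38.133, 171×0.158 = 27.018, 171×0.156 = 26.676.
0: (5 − 10.089)²/10.089 = 25.897921/10.089 = 2.5669
1: (19 − 28.557)²/28.557 = 91.336249/28.557 = 3.1984
2: (55 − 40.527)²/40.527 = 209.467729/40.527 = 5.1686
3: (47 − 38.133)²/38.133 = 78.623689/38.133 = 2.0618
4: (25 − 27.018)²/27.018 = 4.072324/27.018 = 0.1507
≥5: (20 − 26.676)²/26.676 = 44.568976/26.676 = 1.6708
Sum = 14.817

14.817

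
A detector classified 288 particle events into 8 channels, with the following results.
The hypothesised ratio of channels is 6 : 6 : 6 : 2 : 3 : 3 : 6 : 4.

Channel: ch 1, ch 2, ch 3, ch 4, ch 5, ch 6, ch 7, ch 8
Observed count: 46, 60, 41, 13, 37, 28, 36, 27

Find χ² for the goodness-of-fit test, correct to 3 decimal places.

16.156

Ratio total = 36. Expected counts: 288×6/36 = 48, 288×6/36 = 48, 288×6/36 = 48, 288×2/36 = 16, 288×3/36 = 24, 288×3/36 = 24, 288×6/36 = 48, 288×4/36 = 32.
ch 1: (46 − 48)²/48 = 4/48 = 0.0833
ch 2: (60 − 48)²/48 = 144/48 = 3.0000
ch 3: (41 − 48)²/48 = 49/48 = 1.0208
ch 4: (13 − 16)²/16 = 9/16 = 0.5625
ch 5: (37 − 24)²/24 = 169/24 = 7.0417
ch 6: (28 − 24)²/24 = 16/24 = 0.6667
ch 7: (36 − 48)²/48 = 144/48 = 3.0000
ch 8: (27 − 32)²/32 = 25/32 = 0.7813
Sum = 16.156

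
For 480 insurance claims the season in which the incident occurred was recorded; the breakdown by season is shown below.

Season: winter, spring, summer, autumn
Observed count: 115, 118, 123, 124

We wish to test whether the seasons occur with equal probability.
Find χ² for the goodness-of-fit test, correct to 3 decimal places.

0.450

Expected count for each of the 4 categories: 480/4 = 120.
winter: (115 − 120)²/120 = 25/120 = 0.2083
spring: (118 − 120)²/120 = 4/120 = 0.0333
summer: (123 − 120)²/120 = 9/120 = 0.0750
autumn: (124 − 120)²/120 = 16/120 = 0.1333
Sum = 0.450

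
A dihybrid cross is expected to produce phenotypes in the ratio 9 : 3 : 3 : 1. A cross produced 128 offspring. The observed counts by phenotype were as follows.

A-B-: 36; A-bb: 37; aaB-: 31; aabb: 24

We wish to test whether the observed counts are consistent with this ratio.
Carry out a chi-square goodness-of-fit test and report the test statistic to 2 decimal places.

Ratio total = 16. Expected counts: 128×9/16 = 72, 128×3/16 = 24, 128×3/16 = 24, 128×1/16 = 8.
cat         O        E   (O−E)²/E
A-B-       36       72     18.000
A-bb       37       24      7.042
aaB-       31       24      2.042
aabb       24        8     32.000
Sum = 59.08

59.08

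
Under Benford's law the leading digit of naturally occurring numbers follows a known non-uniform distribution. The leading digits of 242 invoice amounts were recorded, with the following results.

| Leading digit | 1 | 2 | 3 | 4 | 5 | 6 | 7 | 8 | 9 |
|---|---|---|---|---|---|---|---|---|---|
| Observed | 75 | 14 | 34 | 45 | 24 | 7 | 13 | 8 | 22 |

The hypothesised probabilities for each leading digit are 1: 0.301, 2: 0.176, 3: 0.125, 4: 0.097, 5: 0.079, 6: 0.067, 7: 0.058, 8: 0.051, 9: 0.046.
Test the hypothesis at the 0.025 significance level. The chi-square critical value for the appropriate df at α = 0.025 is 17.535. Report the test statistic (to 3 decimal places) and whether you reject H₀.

58.159; reject

Expected counts E_i = n·p_i: 242×0.301 = 72.842, 242×0.176 = 42.592, 242×0.125 = 30.25, 242×0.097 = 23.474, 242×0.079 = 19.118, 242×0.067 = 16.214, 242×0.058 = 14.036, 242×0.051 = 12.342, 242×0.046 = 11.132.
1: (75 − 72.842)²/72.842 = 4.656964/72.842 = 0.0639
2: (14 − 42.592)²/42.592 = 817.502464/42.592 = 19.1938
3: (34 − 30.25)²/30.25 = 14.0625/30.25 = 0.4649
4: (45 − 23.474)²/23.474 = 463.368676/23.474 = 19.7397
5: (24 − 19.118)²/19.118 = 23.833924/19.118 = 1.2467
6: (7 − 16.214)²/16.214 = 84.897796/16.214 = 5.2361
7: (13 − 14.036)²/14.036 = 1.073296/14.036 = 0.0765
8: (8 − 12.342)²/12.342 = 18.852964/12.342 = 1.5275
9: (22 − 11.132)²/11.132 = 118.113424/11.132 = 10.6103
Sum = 58.159
df = 8. Since 58.159 > 17.535, we reject H₀.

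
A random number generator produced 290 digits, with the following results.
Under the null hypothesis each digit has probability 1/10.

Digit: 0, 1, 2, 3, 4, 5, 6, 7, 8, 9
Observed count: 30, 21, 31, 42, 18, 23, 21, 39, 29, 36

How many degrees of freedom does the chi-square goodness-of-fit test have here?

There are k = 10 categories and no parameters were estimated from the data, so df = 10 − 1 = 9.

9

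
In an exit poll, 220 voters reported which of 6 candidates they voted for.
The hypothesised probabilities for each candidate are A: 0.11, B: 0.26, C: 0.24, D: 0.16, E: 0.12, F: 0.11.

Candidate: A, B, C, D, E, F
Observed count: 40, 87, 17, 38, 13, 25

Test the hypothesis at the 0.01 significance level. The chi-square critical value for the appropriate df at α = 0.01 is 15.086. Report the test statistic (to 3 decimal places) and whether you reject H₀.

Expected counts E_i = n·p_i: 220×0.11 = 24.2, 220×0.26 = 57.2, 220×0.24 = 52.8, 220×0.16 = 35.2, 220×0.12 = 26.4, 220×0.11 = 24.2.
A: (40 − 24.2)²/24.2 = 249.64/24.2 = 10.3157
B: (87 − 57.2)²/57.2 = 888.04/57.2 = 15.5252
C: (17 − 52.8)²/52.8 = 1281.64/52.8 = 24.2735
D: (38 − 35.2)²/35.2 = 7.84/35.2 = 0.2227
E: (13 − 26.4)²/26.4 = 179.56/26.4 = 6.8015
F: (25 − 24.2)²/24.2 = 0.64/24.2 = 0.0264
Sum = 57.165
df = 5. Since 57.165 > 15.086, we reject H₀.

57.165; reject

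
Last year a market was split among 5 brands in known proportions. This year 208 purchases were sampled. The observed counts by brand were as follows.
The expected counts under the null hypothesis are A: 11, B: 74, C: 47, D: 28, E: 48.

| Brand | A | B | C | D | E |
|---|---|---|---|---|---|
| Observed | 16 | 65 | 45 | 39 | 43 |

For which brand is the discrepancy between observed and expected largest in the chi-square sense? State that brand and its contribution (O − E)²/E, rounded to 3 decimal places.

cat         O        E   (O−E)²/E
A          16       11     2.2727
B          65       74     1.0946
C          45       47     0.0851
D          39       28     4.3214
E          43       48     0.5208
The largest term is for D: 4.321.

D, 4.321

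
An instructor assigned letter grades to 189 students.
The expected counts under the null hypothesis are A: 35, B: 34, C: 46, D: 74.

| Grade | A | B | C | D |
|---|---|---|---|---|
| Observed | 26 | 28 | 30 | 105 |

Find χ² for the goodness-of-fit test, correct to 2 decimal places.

A: (26 − 35)²/35 = 81/35 = 2.314
B: (28 − 34)²/34 = 36/34 = 1.059
C: (30 − 46)²/46 = 256/46 = 5.565
D: (105 − 74)²/74 = 961/74 = 12.986
Sum = 21.92

21.92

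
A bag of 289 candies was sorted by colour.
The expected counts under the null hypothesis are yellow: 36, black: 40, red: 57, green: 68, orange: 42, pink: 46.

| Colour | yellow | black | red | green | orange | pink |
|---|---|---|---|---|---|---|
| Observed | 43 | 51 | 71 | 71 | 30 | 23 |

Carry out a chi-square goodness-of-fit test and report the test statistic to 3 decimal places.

22.886

yellow: (43 − 36)²/36 = 49/36 = 1.3611
black: (51 − 40)²/40 = 121/40 = 3.0250
red: (71 − 57)²/57 = 196/57 = 3.4386
green: (71 − 68)²/68 = 9/68 = 0.1324
orange: (30 − 42)²/42 = 144/42 = 3.4286
pink: (23 − 46)²/46 = 529/46 = 11.5000
Sum = 22.886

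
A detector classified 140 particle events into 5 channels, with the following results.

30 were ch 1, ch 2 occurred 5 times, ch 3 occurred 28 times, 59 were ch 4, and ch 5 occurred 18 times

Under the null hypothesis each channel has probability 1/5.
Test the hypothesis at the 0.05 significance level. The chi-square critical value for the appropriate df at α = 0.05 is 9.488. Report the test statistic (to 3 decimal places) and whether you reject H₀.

Under H₀ each category has probability 1/5, so each expected count is 140/5 = 28.
χ² = (30−28)²/28 + (5−28)²/28 + (28−28)²/28 + (59−28)²/28 + (18−28)²/28
   = 0.1429 + 18.8929 + 0.0000 + 34.3214 + 3.5714
Sum = 56.929
df = 4. Since 56.929 > 9.488, we reject H₀.

56.929; reject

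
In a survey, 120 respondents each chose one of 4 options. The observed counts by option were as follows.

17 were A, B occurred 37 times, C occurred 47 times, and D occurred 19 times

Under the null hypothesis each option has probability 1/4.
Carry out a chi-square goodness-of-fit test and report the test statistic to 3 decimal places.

20.933

Expected count for each of the 4 categories: 120/4 = 30.
A: (17 − 30)²/30 = 169/30 = 5.6333
B: (37 − 30)²/30 = 49/30 = 1.6333
C: (47 − 30)²/30 = 289/30 = 9.6333
D: (19 − 30)²/30 = 121/30 = 4.0333
Sum = 20.933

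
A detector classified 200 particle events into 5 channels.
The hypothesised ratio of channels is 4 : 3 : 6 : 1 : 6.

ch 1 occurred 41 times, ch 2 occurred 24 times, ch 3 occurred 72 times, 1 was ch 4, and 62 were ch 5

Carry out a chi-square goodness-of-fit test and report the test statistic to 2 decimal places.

11.79

Ratio total = 20. Expected counts: 200×4/20 = 40, 200×3/20 = 30, 200×6/20 = 60, 200×1/20 = 10, 200×6/20 = 60.
cat         O        E   (O−E)²/E
ch 1       41       40      0.025
ch 2       24       30      1.200
ch 3       72       60      2.400
ch 4        1       10      8.100
ch 5       62       60      0.067
Sum = 11.79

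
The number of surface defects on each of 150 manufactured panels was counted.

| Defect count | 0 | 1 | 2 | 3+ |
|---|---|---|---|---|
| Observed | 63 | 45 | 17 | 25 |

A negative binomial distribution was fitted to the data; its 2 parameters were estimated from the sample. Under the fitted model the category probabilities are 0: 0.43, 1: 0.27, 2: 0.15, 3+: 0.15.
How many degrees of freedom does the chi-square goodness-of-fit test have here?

1

There are k = 4 categories and 2 parameters estimated from the data, so df = 4 − 1 − 2 = 1.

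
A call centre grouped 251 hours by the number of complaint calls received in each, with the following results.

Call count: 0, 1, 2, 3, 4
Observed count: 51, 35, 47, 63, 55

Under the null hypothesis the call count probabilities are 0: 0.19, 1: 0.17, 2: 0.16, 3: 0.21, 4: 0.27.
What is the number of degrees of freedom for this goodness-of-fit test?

4

There are k = 5 categories and no parameters were estimated from the data, so df = 5 − 1 = 4.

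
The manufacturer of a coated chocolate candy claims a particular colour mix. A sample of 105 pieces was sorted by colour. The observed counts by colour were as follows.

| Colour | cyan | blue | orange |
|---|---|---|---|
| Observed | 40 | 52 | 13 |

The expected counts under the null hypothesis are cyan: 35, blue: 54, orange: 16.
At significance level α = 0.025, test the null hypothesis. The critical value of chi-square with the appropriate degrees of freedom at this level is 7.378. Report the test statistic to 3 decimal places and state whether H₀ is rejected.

1.351; do not reject

cat         O        E   (O−E)²/E
cyan       40       35     0.7143
blue       52       54     0.0741
orange     13       16     0.5625
Sum = 1.351
df = 2. Since 1.351 < 7.378, we do not reject H₀.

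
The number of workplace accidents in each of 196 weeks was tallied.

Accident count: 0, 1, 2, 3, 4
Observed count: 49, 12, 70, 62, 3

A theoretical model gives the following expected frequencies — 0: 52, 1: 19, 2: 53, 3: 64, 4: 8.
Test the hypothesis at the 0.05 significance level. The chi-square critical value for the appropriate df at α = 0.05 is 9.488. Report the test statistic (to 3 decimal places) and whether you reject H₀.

cat         O        E   (O−E)²/E
0          49       52     0.1731
1          12       19     2.5789
2          70       53     5.4528
3          62       64     0.0625
4           3        8     3.1250
Sum = 11.392
df = 4. Since 11.392 > 9.488, we reject H₀.

11.392; reject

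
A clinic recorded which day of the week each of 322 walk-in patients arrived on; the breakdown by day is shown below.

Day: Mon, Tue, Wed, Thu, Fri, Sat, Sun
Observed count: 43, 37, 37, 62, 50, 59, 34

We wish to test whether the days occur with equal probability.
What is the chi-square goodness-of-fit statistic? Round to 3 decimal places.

16.435

Under H₀ each category has probability 1/7, so each expected count is 322/7 = 46.
Mon: (43 − 46)²/46 = 9/46 = 0.1957
Tue: (37 − 46)²/46 = 81/46 = 1.7609
Wed: (37 − 46)²/46 = 81/46 = 1.7609
Thu: (62 − 46)²/46 = 256/46 = 5.5652
Fri: (50 − 46)²/46 = 16/46 = 0.3478
Sat: (59 − 46)²/46 = 169/46 = 3.6739
Sun: (34 − 46)²/46 = 144/46 = 3.1304
Sum = 16.435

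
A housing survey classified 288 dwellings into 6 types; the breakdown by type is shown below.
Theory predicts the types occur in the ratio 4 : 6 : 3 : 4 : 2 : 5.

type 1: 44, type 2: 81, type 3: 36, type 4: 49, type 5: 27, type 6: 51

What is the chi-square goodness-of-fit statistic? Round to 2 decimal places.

3.20

Ratio total = 24. Expected counts: 288×4/24 = 48, 288×6/24 = 72, 288×3/24 = 36, 288×4/24 = 48, 288×2/24 = 24, 288×5/24 = 60.
type 1: (44 − 48)²/48 = 16/48 = 0.333
type 2: (81 − 72)²/72 = 81/72 = 1.125
type 3: (36 − 36)²/36 = 0/36 = 0.000
type 4: (49 − 48)²/48 = 1/48 = 0.021
type 5: (27 − 24)²/24 = 9/24 = 0.375
type 6: (51 − 60)²/60 = 81/60 = 1.350
Sum = 3.20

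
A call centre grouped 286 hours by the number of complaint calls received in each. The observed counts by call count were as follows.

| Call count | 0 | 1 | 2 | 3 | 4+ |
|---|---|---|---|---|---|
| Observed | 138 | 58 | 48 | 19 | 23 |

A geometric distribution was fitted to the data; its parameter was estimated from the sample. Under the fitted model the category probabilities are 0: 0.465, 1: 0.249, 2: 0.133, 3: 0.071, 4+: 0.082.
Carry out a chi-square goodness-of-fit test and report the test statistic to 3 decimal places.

5.342

Expected counts E_i = n·p_i: 286×0.465 = 132.99, 286×0.249 = 71.214, 286×0.133 = 38.038, 286×0.071 = 20.306, 286×0.082 = 23.452.
0: (138 − 132.99)²/132.99 = 25.1001/132.99 = 0.1887
1: (58 − 71.214)²/71.214 = 174.609796/71.214 = 2.4519
2: (48 − 38.038)²/38.038 = 99.241444/38.038 = 2.6090
3: (19 − 20.306)²/20.306 = 1.705636/20.306 = 0.0840
4+: (23 − 23.452)²/23.452 = 0.204304/23.452 = 0.0087
Sum = 5.342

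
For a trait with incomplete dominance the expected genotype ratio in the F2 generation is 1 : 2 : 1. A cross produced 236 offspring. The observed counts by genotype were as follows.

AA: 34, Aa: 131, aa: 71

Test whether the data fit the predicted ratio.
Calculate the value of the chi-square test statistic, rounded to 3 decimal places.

Ratio total = 4. Expected counts: 236×1/4 = 59, 236×2/4 = 118, 236×1/4 = 59.
χ² = (34−59)²/59 + (131−118)²/118 + (71−59)²/59
   = 10.5932 + 1.4322 + 2.4407
Sum = 14.466

14.466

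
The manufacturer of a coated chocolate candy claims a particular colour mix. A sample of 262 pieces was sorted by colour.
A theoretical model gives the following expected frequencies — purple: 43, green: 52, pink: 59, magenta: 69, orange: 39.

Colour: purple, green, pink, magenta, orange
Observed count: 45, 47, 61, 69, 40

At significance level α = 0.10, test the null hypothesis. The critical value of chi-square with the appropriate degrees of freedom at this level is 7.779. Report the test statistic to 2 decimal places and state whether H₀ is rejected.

purple: (45 − 43)²/43 = 4/43 = 0.093
green: (47 − 52)²/52 = 25/52 = 0.481
pink: (61 − 59)²/59 = 4/59 = 0.068
magenta: (69 − 69)²/69 = 0/69 = 0.000
orange: (40 − 39)²/39 = 1/39 = 0.026
Sum = 0.67
df = 4. Since 0.67 < 7.779, we do not reject H₀.

0.67; do not reject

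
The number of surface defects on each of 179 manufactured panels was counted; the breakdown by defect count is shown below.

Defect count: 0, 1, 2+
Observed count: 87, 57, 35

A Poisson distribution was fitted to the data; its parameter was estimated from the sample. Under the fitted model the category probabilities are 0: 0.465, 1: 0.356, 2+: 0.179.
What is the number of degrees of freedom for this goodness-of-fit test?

There are k = 3 categories and 1 parameter estimated from the data, so df = 3 − 1 − 1 = 1.

1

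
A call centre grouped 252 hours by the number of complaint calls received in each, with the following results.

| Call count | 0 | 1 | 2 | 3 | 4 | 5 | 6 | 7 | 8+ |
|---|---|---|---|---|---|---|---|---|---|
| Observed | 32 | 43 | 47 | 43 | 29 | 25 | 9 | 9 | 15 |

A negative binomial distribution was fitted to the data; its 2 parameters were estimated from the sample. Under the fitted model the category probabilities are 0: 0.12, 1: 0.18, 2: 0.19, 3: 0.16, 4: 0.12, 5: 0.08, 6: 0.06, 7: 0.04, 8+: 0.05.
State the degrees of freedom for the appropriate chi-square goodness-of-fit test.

6

There are k = 9 categories and 2 parameters estimated from the data, so df = 9 − 1 − 2 = 6.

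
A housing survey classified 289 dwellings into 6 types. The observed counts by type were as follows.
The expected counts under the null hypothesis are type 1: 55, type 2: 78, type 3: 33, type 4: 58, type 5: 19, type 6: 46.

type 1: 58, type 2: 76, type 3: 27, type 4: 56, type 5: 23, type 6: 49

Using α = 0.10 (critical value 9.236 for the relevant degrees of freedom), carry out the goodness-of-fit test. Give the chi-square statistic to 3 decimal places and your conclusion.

χ² = (58−55)²/55 + (76−78)²/78 + (27−33)²/33 + (56−58)²/58 + (23−19)²/19 + (49−46)²/46
   = 0.1636 + 0.0513 + 1.0909 + 0.0690 + 0.8421 + 0.1957
Sum = 2.413
df = 5. Since 2.413 < 9.236, we do not reject H₀.

2.413; do not reject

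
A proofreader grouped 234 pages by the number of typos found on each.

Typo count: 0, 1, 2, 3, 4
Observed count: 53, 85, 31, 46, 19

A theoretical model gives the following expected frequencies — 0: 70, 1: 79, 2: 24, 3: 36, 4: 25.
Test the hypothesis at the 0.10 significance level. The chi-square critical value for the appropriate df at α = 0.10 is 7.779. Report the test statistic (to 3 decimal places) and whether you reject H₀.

χ² = (53−70)²/70 + (85−79)²/79 + (31−24)²/24 + (46−36)²/36 + (19−25)²/25
   = 4.1286 + 0.4557 + 2.0417 + 2.7778 + 1.4400
Sum = 10.844
df = 4. Since 10.844 > 7.779, we reject H₀.

10.844; reject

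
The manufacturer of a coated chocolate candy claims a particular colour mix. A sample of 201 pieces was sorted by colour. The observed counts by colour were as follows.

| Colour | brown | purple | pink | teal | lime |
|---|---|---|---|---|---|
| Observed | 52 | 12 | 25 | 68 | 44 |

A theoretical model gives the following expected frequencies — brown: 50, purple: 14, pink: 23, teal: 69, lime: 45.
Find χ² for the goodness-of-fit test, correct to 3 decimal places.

0.576

brown: (52 − 50)²/50 = 4/50 = 0.0800
purple: (12 − 14)²/14 = 4/14 = 0.2857
pink: (25 − 23)²/23 = 4/23 = 0.1739
teal: (68 − 69)²/69 = 1/69 = 0.0145
lime: (44 − 45)²/45 = 1/45 = 0.0222
Sum = 0.576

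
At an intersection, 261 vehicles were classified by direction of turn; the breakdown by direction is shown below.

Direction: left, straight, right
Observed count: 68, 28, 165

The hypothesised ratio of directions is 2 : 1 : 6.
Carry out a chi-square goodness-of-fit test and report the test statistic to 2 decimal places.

2.22

Ratio total = 9. Expected counts: 261×2/9 = 58, 261×1/9 = 29, 261×6/9 = 174.
left: (68 − 58)²/58 = 100/58 = 1.724
straight: (28 − 29)²/29 = 1/29 = 0.034
right: (165 − 174)²/174 = 81/174 = 0.466
Sum = 2.22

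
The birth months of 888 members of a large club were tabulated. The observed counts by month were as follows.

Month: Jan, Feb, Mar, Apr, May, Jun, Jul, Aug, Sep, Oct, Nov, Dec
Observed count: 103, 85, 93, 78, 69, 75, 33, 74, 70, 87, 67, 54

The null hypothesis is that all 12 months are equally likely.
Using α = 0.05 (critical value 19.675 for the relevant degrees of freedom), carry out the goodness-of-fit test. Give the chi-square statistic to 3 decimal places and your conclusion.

49.730; reject

Under H₀ each category has probability 1/12, so each expected count is 888/12 = 74.
χ² = (103−74)²/74 + (85−74)²/74 + (93−74)²/74 + (78−74)²/74 + (69−74)²/74 + (75−74)²/74 + (33−74)²/74 + (74−74)²/74 + (70−74)²/74 + (87−74)²/74 + (67−74)²/74 + (54−74)²/74
   = 11.3649 + 1.6351 + 4.8784 + 0.2162 + 0.3378 + 0.0135 + 22.7162 + 0.0000 + 0.2162 + 2.2838 + 0.6622 + 5.4054
Sum = 49.730
df = 11. Since 49.730 > 19.675, we reject H₀.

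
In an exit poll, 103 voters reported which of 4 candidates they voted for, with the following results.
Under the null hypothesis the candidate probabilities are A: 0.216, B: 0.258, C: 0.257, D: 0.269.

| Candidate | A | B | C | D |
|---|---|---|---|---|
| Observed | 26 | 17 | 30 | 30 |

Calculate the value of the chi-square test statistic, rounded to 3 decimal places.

Expected counts E_i = n·p_i: 103×0.216 = 22.248, 103×0.258 = 26.574, 103×0.257 = 26.471, 103×0.269 = 27.707.
A: (26 − 22.248)²/22.248 = 14.077504/22.248 = 0.6328
B: (17 − 26.574)²/26.574 = 91.661476/26.574 = 3.4493
C: (30 − 26.471)²/26.471 = 12.453841/26.471 = 0.4705
D: (30 − 27.707)²/27.707 = 5.257849/27.707 = 0.1898
Sum = 4.742

4.742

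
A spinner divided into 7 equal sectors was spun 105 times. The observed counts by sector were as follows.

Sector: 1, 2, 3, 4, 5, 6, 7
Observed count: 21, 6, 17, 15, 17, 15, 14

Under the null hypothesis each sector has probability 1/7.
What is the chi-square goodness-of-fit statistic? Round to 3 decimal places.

8.400

Expected count for each of the 7 categories: 105/7 = 15.
1: (21 − 15)²/15 = 36/15 = 2.4000
2: (6 − 15)²/15 = 81/15 = 5.4000
3: (17 − 15)²/15 = 4/15 = 0.2667
4: (15 − 15)²/15 = 0/15 = 0.0000
5: (17 − 15)²/15 = 4/15 = 0.2667
6: (15 − 15)²/15 = 0/15 = 0.0000
7: (14 − 15)²/15 = 1/15 = 0.0667
Sum = 8.400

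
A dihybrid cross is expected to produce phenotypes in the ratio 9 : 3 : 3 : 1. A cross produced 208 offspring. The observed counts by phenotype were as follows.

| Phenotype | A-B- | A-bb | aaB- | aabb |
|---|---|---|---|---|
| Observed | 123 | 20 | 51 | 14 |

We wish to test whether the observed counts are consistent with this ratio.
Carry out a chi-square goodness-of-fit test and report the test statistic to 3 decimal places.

13.333

Ratio total = 16. Expected counts: 208×9/16 = 117, 208×3/16 = 39, 208×3/16 = 39, 208×1/16 = 13.
A-B-: (123 − 117)²/117 = 36/117 = 0.3077
A-bb: (20 − 39)²/39 = 361/39 = 9.2564
aaB-: (51 − 39)²/39 = 144/39 = 3.6923
aabb: (14 − 13)²/13 = 1/13 = 0.0769
Sum = 13.333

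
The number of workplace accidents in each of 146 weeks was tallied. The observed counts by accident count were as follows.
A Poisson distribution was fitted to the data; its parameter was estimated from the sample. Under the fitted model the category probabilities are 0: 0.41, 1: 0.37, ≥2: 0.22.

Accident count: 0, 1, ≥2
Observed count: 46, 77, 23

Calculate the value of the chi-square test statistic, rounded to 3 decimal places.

15.574

Expected counts E_i = n·p_i: 146×0.41 = 59.86, 146×0.37 = 54.02, 146×0.22 = 32.12.
0: (46 − 59.86)²/59.86 = 192.0996/59.86 = 3.2091
1: (77 − 54.02)²/54.02 = 528.0804/54.02 = 9.7756
≥2: (23 − 32.12)²/32.12 = 83.1744/32.12 = 2.5895
Sum = 15.574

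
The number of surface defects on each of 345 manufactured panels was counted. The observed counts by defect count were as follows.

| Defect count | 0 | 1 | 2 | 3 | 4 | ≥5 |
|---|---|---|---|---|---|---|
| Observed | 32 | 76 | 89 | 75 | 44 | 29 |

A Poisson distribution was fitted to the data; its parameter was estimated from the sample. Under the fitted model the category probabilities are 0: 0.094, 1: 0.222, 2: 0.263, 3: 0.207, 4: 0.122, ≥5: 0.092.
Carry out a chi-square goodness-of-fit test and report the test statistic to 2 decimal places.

0.55

Expected counts E_i = n·p_i: 345×0.094 = 32.43, 345×0.222 = 76.59, 345×0.263 = 90.735, 345×0.207 = 71.415, 345×0.122 = 42.09, 345×0.092 = 31.74.
0: (32 − 32.43)²/32.43 = 0.1849/32.43 = 0.006
1: (76 − 76.59)²/76.59 = 0.3481/76.59 = 0.005
2: (89 − 90.735)²/90.735 = 3.010225/90.735 = 0.033
3: (75 − 71.415)²/71.415 = 12.852225/71.415 = 0.180
4: (44 − 42.09)²/42.09 = 3.6481/42.09 = 0.087
≥5: (29 − 31.74)²/31.74 = 7.5076/31.74 = 0.237
Sum = 0.55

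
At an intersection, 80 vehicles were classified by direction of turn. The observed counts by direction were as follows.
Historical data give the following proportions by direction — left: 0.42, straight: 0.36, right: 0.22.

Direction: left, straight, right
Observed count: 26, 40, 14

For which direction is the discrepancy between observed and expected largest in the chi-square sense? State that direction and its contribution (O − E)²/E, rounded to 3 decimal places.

Expected counts E_i = n·p_i: 80×0.42 = 33.6, 80×0.36 = 28.8, 80×0.22 = 17.6.
left: (26 − 33.6)²/33.6 = 57.76/33.6 = 1.7190
straight: (40 − 28.8)²/28.8 = 125.44/28.8 = 4.3556
right: (14 − 17.6)²/17.6 = 12.96/17.6 = 0.7364
The largest term is for straight: 4.356.

straight, 4.356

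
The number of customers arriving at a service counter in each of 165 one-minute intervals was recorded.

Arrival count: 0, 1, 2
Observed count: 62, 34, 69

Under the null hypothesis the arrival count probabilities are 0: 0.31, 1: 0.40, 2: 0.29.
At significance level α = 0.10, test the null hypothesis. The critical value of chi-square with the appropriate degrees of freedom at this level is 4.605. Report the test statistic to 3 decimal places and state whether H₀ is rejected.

Expected counts E_i = n·p_i: 165×0.31 = 51.15, 165×0.40 = 66, 165×0.29 = 47.85.
0: (62 − 51.15)²/51.15 = 117.7225/51.15 = 2.3015
1: (34 − 66)²/66 = 1024/66 = 15.5152
2: (69 − 47.85)²/47.85 = 447.3225/47.85 = 9.3484
Sum = 27.165
df = 2. Since 27.165 > 4.605, we reject H₀.

27.165; reject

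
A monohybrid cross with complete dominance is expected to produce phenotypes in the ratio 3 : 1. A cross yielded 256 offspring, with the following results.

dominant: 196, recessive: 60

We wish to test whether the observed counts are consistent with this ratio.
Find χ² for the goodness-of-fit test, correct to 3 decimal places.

0.333

Ratio total = 4. Expected counts: 256×3/4 = 192, 256×1/4 = 64.
cat            O        E   (O−E)²/E
dominant     196      192     0.0833
recessive     60       64     0.2500
Sum = 0.333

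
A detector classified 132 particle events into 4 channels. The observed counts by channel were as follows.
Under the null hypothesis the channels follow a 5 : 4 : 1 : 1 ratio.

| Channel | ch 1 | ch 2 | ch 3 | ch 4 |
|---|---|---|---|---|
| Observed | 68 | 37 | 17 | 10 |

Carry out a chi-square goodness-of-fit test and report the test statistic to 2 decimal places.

Ratio total = 11. Expected counts: 132×5/11 = 60, 132×4/11 = 48, 132×1/11 = 12, 132×1/11 = 12.
cat         O        E   (O−E)²/E
ch 1       68       60      1.067
ch 2       37       48      2.521
ch 3       17       12      2.083
ch 4       10       12      0.333
Sum = 6.00

6.00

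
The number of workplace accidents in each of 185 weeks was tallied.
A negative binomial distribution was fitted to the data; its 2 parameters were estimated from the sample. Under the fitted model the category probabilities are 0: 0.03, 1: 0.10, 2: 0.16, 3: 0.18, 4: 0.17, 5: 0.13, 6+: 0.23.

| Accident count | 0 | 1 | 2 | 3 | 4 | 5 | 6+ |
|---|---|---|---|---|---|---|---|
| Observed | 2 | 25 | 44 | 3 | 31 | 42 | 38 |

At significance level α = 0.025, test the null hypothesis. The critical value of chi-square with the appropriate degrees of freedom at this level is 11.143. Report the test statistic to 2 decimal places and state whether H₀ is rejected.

Expected counts E_i = n·p_i: 185×0.03 = 5.55, 185×0.10 = 18.5, 185×0.16 = 29.6, 185×0.18 = 33.3, 185×0.17 = 31.45, 185×0.13 = 24.05, 185×0.23 = 42.55.
cat         O        E   (O−E)²/E
0           2     5.55      2.271
1          25     18.5      2.284
2          44     29.6      7.005
3           3     33.3     27.570
4          31    31.45      0.006
5          42    24.05     13.397
6+         38    42.55      0.487
Sum = 53.02
df = 4. Since 53.02 > 11.143, we reject H₀.

53.02; reject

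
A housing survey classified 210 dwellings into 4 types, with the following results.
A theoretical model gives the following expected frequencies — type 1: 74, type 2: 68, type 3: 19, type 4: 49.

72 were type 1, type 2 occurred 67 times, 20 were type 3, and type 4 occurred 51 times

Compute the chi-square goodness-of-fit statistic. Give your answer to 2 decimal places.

0.20

χ² = (72−74)²/74 + (67−68)²/68 + (20−19)²/19 + (51−49)²/49
   = 0.054 + 0.015 + 0.053 + 0.082
Sum = 0.20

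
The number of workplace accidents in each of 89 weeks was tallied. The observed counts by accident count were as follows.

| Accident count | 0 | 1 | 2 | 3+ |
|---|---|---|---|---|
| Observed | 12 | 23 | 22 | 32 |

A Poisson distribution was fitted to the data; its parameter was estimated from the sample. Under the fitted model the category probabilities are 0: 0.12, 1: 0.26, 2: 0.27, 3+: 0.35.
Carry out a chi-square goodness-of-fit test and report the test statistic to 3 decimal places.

0.359

Expected counts E_i = n·p_i: 89×0.12 = 10.68, 89×0.26 = 23.14, 89×0.27 = 24.03, 89×0.35 = 31.15.
0: (12 − 10.68)²/10.68 = 1.7424/10.68 = 0.1631
1: (23 − 23.14)²/23.14 = 0.0196/23.14 = 0.0008
2: (22 − 24.03)²/24.03 = 4.1209/24.03 = 0.1715
3+: (32 − 31.15)²/31.15 = 0.7225/31.15 = 0.0232
Sum = 0.359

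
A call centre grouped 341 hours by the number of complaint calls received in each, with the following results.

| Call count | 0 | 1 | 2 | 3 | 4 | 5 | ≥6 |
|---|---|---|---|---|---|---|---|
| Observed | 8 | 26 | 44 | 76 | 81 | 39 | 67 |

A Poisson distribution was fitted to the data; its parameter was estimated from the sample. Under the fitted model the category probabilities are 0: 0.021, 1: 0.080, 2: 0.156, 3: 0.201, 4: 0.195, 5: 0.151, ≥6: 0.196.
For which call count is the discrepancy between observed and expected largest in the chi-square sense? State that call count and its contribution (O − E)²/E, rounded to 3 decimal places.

Expected counts E_i = n·p_i: 341×0.021 = 7.161, 341×0.080 = 27.28, 341×0.156 = 53.196, 341×0.201 = 68.541, 341×0.195 = 66.495, 341×0.151 = 51.491, 341×0.196 = 66.836.
χ² = (8−7.161)²/7.161 + (26−27.28)²/27.28 + (44−53.196)²/53.196 + (76−68.541)²/68.541 + (81−66.495)²/66.495 + (39−51.491)²/51.491 + (67−66.836)²/66.836
   = 0.0983 + 0.0601 + 1.5897 + 0.8117 + 3.1641 + 3.0301 + 0.0004
The largest term is for 4: 3.164.

4, 3.164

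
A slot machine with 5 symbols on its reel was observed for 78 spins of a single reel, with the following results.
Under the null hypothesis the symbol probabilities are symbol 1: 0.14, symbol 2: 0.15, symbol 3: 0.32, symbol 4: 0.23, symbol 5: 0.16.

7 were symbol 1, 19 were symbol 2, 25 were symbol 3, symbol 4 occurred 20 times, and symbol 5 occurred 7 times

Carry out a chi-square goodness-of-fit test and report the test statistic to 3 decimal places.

8.605

Expected counts E_i = n·p_i: 78×0.14 = 10.92, 78×0.15 = 11.7, 78×0.32 = 24.96, 78×0.23 = 17.94, 78×0.16 = 12.48.
χ² = (7−10.92)²/10.92 + (19−11.7)²/11.7 + (25−24.96)²/24.96 + (20−17.94)²/17.94 + (7−12.48)²/12.48
   = 1.4072 + 4.5547 + 0.0001 + 0.2365 + 2.4063
Sum = 8.605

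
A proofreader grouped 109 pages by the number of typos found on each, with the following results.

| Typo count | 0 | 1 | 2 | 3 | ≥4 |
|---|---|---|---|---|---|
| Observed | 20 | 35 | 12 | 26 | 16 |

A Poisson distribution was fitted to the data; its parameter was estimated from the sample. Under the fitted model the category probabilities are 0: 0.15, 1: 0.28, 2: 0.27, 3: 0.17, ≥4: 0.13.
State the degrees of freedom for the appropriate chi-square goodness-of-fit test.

3

There are k = 5 categories and 1 parameter estimated from the data, so df = 5 − 1 − 1 = 3.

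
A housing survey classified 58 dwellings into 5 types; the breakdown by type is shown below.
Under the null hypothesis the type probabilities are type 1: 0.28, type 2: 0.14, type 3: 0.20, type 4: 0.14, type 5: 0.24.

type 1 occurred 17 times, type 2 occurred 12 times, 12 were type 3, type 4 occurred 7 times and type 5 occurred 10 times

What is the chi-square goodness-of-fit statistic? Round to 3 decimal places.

Expected counts E_i = n·p_i: 58×0.28 = 16.24, 58×0.14 = 8.12, 58×0.20 = 11.6, 58×0.14 = 8.12, 58×0.24 = 13.92.
type 1: (17 − 16.24)²/16.24 = 0.5776/16.24 = 0.0356
type 2: (12 − 8.12)²/8.12 = 15.0544/8.12 = 1.8540
type 3: (12 − 11.6)²/11.6 = 0.16/11.6 = 0.0138
type 4: (7 − 8.12)²/8.12 = 1.2544/8.12 = 0.1545
type 5: (10 − 13.92)²/13.92 = 15.3664/13.92 = 1.1039
Sum = 3.162

3.162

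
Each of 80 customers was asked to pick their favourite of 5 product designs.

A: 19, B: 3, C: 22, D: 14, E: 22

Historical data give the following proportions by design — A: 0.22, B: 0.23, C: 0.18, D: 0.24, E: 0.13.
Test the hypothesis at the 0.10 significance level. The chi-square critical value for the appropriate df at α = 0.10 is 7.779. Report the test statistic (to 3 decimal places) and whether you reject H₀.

Expected counts E_i = n·p_i: 80×0.22 = 17.6, 80×0.23 = 18.4, 80×0.18 = 14.4, 80×0.24 = 19.2, 80×0.13 = 10.4.
χ² = (19−17.6)²/17.6 + (3−18.4)²/18.4 + (22−14.4)²/14.4 + (14−19.2)²/19.2 + (22−10.4)²/10.4
   = 0.1114 + 12.8891 + 4.0111 + 1.4083 + 12.9385
Sum = 31.358
df = 4. Since 31.358 > 7.779, we reject H₀.

31.358; reject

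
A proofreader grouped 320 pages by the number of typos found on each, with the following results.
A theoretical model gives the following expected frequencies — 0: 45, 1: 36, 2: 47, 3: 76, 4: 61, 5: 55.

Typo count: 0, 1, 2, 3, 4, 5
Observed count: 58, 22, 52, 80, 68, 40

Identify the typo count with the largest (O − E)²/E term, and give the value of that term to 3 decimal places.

χ² = (58−45)²/45 + (22−36)²/36 + (52−47)²/47 + (80−76)²/76 + (68−61)²/61 + (40−55)²/55
   = 3.7556 + 5.4444 + 0.5319 + 0.2105 + 0.8033 + 4.0909
The largest term is for 1: 5.444.

1, 5.444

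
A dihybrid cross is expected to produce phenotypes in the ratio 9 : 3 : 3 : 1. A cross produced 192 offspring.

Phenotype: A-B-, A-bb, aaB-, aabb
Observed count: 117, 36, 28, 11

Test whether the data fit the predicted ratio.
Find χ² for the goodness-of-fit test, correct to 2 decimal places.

Ratio total = 16. Expected counts: 192×9/16 = 108, 192×3/16 = 36, 192×3/16 = 36, 192×1/16 = 12.
χ² = (117−108)²/108 + (36−36)²/36 + (28−36)²/36 + (11−12)²/12
   = 0.750 + 0.000 + 1.778 + 0.083
Sum = 2.61

2.61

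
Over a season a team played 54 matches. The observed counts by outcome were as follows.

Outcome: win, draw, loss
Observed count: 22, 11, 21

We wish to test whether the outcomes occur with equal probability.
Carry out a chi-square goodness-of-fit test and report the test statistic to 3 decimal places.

Expected count for each of the 3 categories: 54/3 = 18.
win: (22 − 18)²/18 = 16/18 = 0.8889
draw: (11 − 18)²/18 = 49/18 = 2.7222
loss: (21 − 18)²/18 = 9/18 = 0.5000
Sum = 4.111

4.111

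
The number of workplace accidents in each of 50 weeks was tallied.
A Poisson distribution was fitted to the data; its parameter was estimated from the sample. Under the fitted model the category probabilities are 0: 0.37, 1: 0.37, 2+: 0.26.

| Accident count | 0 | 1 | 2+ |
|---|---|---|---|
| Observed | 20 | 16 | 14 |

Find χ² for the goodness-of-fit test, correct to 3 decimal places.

Expected counts E_i = n·p_i: 50×0.37 = 18.5, 50×0.37 = 18.5, 50×0.26 = 13.
cat         O        E   (O−E)²/E
0          20     18.5     0.1216
1          16     18.5     0.3378
2+         14       13     0.0769
Sum = 0.536

0.536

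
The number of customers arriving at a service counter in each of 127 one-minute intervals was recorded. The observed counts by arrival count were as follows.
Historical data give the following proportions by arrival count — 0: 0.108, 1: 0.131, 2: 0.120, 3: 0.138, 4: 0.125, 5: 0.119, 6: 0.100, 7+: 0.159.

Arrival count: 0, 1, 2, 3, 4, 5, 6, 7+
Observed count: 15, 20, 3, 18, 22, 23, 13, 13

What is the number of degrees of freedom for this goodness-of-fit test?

7

There are k = 8 categories and no parameters were estimated from the data, so df = 8 − 1 = 7.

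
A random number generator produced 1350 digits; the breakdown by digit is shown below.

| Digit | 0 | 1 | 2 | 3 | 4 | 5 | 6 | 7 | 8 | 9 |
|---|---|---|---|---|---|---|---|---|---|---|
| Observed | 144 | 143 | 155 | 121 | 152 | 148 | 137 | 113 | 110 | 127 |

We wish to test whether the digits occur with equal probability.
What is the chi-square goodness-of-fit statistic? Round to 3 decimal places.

Under H₀ each category has probability 1/10, so each expected count is 1350/10 = 135.
cat         O        E   (O−E)²/E
0         144      135     0.6000
1         143      135     0.4741
2         155      135     2.9630
3         121      135     1.4519
4         152      135     2.1407
5         148      135     1.2519
6         137      135     0.0296
7         113      135     3.5852
8         110      135     4.6296
9         127      135     0.4741
Sum = 17.600

17.600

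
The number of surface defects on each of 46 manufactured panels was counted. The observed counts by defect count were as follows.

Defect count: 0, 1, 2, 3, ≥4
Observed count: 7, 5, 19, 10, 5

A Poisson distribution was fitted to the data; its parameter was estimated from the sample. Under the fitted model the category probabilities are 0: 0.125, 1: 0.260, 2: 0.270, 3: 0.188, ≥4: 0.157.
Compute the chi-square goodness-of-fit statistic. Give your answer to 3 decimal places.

8.703

Expected counts E_i = n·p_i: 46×0.125 = 5.75, 46×0.260 = 11.96, 46×0.270 = 12.42, 46×0.188 = 8.648, 46×0.157 = 7.222.
0: (7 − 5.75)²/5.75 = 1.5625/5.75 = 0.2717
1: (5 − 11.96)²/11.96 = 48.4416/11.96 = 4.0503
2: (19 − 12.42)²/12.42 = 43.2964/12.42 = 3.4860
3: (10 − 8.648)²/8.648 = 1.827904/8.648 = 0.2114
≥4: (5 − 7.222)²/7.222 = 4.937284/7.222 = 0.6836
Sum = 8.703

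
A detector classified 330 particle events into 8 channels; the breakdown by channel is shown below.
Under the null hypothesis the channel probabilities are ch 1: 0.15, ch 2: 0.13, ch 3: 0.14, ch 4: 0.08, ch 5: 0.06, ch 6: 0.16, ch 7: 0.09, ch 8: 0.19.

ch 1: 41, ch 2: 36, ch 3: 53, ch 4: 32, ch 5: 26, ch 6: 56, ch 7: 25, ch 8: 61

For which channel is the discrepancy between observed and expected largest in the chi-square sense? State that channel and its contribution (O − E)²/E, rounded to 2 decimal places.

Expected counts E_i = n·p_i: 330×0.15 = 49.5, 330×0.13 = 42.9, 330×0.14 = 46.2, 330×0.08 = 26.4, 330×0.06 = 19.8, 330×0.16 = 52.8, 330×0.09 = 29.7, 330×0.19 = 62.7.
ch 1: (41 − 49.5)²/49.5 = 72.25/49.5 = 1.460
ch 2: (36 − 42.9)²/42.9 = 47.61/42.9 = 1.110
ch 3: (53 − 46.2)²/46.2 = 46.24/46.2 = 1.001
ch 4: (32 − 26.4)²/26.4 = 31.36/26.4 = 1.188
ch 5: (26 − 19.8)²/19.8 = 38.44/19.8 = 1.941
ch 6: (56 − 52.8)²/52.8 = 10.24/52.8 = 0.194
ch 7: (25 − 29.7)²/29.7 = 22.09/29.7 = 0.744
ch 8: (61 − 62.7)²/62.7 = 2.89/62.7 = 0.046
The largest term is for ch 5: 1.94.

ch 5, 1.94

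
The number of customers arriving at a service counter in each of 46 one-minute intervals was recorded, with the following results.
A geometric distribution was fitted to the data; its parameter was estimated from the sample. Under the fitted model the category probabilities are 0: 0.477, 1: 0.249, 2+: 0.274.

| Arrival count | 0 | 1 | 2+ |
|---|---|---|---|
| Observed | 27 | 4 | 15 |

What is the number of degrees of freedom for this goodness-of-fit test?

1

There are k = 3 categories and 1 parameter estimated from the data, so df = 3 − 1 − 1 = 1.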